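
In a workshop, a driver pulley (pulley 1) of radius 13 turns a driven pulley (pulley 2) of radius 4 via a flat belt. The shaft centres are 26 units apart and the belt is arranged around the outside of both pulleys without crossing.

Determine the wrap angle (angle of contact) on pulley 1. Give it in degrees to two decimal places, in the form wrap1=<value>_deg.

open belt: β = asin((r2−r1)/C) = asin(-9/26) = -20.2522°
wrap1 = π − 2β = 220.5045°
wrap2 = π + 2β = 139.4955°

wrap1=220.50_deg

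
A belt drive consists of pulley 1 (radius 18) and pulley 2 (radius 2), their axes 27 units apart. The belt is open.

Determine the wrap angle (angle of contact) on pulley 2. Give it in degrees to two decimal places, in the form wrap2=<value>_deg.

wrap2=107.32_deg

open belt: β = asin((r2−r1)/C) = asin(-16/27) = -36.3412°
wrap1 = π − 2β = 252.6824°
wrap2 = π + 2β = 107.3176°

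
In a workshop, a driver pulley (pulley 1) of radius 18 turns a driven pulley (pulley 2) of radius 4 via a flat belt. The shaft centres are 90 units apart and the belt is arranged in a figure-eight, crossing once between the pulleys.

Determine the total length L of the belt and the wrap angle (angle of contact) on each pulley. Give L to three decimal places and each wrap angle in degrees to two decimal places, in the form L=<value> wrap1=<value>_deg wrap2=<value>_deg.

L=254.520 wrap1=208.30_deg wrap2=208.30_deg

crossed belt: β = asin((r1+r2)/C) = asin(22/90) = 14.1490°
wrap1 = wrap2 = π + 2β = 208.2980°
tangent length = C·cosβ = 87.2697
L = (r1+r2)·wrap + 2·C·cosβ = 22·3.6355 + 2·87.2697 = 254.5201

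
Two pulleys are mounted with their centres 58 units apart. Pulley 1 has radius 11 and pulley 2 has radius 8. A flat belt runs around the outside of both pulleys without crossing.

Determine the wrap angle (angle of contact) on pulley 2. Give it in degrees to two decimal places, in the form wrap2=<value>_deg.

wrap2=174.07_deg

open belt: β = asin((r2−r1)/C) = asin(-3/58) = -2.9649°
wrap1 = π − 2β = 185.9298°
wrap2 = π + 2β = 174.0702°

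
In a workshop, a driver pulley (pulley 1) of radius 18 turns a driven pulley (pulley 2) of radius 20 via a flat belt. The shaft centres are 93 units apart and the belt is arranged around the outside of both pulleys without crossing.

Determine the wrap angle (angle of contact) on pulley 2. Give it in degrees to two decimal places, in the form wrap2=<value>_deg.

open belt: β = asin((r2−r1)/C) = asin(2/93) = 1.2323°
wrap1 = π − 2β = 177.5355°
wrap2 = π + 2β = 182.4645°

wrap2=182.46_deg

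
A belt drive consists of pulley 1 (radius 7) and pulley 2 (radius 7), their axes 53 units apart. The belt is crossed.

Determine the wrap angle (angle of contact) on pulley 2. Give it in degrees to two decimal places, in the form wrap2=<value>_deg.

crossed belt: β = asin((r1+r2)/C) = asin(14/53) = 15.3165°
wrap1 = wrap2 = π + 2β = 210.6330°

wrap2=210.63_deg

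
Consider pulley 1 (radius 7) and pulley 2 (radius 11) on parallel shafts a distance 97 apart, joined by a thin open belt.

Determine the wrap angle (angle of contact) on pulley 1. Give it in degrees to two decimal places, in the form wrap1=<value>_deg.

open belt: β = asin((r2−r1)/C) = asin(4/97) = 2.3634°
wrap1 = π − 2β = 175.2732°
wrap2 = π + 2β = 184.7268°

wrap1=175.27_deg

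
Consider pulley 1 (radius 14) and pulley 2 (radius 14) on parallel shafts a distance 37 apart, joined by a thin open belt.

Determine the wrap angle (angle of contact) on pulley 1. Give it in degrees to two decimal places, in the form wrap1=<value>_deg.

wrap1=180.00_deg

open belt: β = asin((r2−r1)/C) = asin(0/37) = 0.0000°
wrap1 = π − 2β = 180.0000°
wrap2 = π + 2β = 180.0000°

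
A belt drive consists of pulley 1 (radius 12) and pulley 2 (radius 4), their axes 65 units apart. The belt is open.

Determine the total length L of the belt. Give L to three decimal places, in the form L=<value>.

open belt: β = asin((r2−r1)/C) = asin(-8/65) = -7.0697°
wrap1 = π − 2β = 194.1394°
wrap2 = π + 2β = 165.8606°
tangent length = C·cosβ = 64.5058
L = r1·wrap1 + r2·wrap2 + 2·C·cosβ = 12·3.3884 + 4·2.8948 + 2·64.5058 = 181.2513

L=181.251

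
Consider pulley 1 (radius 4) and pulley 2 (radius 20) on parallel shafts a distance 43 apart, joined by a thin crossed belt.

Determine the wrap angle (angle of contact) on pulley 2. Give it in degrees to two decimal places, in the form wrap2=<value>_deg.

wrap2=247.85_deg

crossed belt: β = asin((r1+r2)/C) = asin(24/43) = 33.9272°
wrap1 = wrap2 = π + 2β = 247.8545°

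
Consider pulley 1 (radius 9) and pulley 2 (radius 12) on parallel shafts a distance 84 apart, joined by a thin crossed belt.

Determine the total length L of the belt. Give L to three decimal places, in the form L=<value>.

crossed belt: β = asin((r1+r2)/C) = asin(21/84) = 14.4775°
wrap1 = wrap2 = π + 2β = 208.9550°
tangent length = C·cosβ = 81.3327
L = (r1+r2)·wrap + 2·C·cosβ = 21·3.6470 + 2·81.3327 = 239.2513

L=239.251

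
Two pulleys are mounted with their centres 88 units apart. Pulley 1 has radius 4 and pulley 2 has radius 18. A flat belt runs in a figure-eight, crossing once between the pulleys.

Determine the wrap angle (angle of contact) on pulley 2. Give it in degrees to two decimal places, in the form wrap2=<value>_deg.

wrap2=208.96_deg

crossed belt: β = asin((r1+r2)/C) = asin(22/88) = 14.4775°
wrap1 = wrap2 = π + 2β = 208.9550°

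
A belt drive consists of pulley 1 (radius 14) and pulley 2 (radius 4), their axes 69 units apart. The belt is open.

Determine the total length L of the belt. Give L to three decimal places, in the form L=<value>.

open belt: β = asin((r2−r1)/C) = asin(-10/69) = -8.3331°
wrap1 = π − 2β = 196.6662°
wrap2 = π + 2β = 163.3338°
tangent length = C·cosβ = 68.2715
L = r1·wrap1 + r2·wrap2 + 2·C·cosβ = 14·3.4325 + 4·2.8507 + 2·68.2715 = 196.0005

L=196.000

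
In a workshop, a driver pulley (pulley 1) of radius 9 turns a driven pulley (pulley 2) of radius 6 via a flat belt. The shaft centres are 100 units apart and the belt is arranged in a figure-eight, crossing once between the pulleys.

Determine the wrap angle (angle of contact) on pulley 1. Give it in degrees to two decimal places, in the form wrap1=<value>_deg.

crossed belt: β = asin((r1+r2)/C) = asin(15/100) = 8.6269°
wrap1 = wrap2 = π + 2β = 197.2539°

wrap1=197.25_deg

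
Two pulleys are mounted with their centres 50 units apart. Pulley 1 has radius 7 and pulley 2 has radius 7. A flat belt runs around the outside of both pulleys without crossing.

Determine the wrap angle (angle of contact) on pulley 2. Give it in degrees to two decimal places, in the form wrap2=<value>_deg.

open belt: β = asin((r2−r1)/C) = asin(0/50) = 0.0000°
wrap1 = π − 2β = 180.0000°
wrap2 = π + 2β = 180.0000°

wrap2=180.00_deg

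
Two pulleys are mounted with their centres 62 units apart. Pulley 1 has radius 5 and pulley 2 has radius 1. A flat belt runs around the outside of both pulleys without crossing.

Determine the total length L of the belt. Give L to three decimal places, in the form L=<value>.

open belt: β = asin((r2−r1)/C) = asin(-4/62) = -3.6991°
wrap1 = π − 2β = 187.3981°
wrap2 = π + 2β = 172.6019°
tangent length = C·cosβ = 61.8708
L = r1·wrap1 + r2·wrap2 + 2·C·cosβ = 5·3.2707 + 1·3.0125 + 2·61.8708 = 143.1077

L=143.108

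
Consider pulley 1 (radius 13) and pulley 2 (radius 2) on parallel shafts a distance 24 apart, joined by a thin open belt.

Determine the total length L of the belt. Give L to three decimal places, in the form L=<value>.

open belt: β = asin((r2−r1)/C) = asin(-11/24) = -27.2796°
wrap1 = π − 2β = 234.5592°
wrap2 = π + 2β = 125.4408°
tangent length = C·cosβ = 21.3307
L = r1·wrap1 + r2·wrap2 + 2·C·cosβ = 13·4.0938 + 2·2.1894 + 2·21.3307 = 100.2600

L=100.260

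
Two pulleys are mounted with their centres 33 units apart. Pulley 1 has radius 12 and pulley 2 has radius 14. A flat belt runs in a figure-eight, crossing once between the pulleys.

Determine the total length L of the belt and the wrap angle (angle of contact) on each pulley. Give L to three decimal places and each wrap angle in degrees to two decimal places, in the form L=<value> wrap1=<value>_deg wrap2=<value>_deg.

L=169.509 wrap1=283.98_deg wrap2=283.98_deg

crossed belt: β = asin((r1+r2)/C) = asin(26/33) = 51.9877°
wrap1 = wrap2 = π + 2β = 283.9754°
tangent length = C·cosβ = 20.3224
L = (r1+r2)·wrap + 2·C·cosβ = 26·4.9563 + 2·20.3224 = 169.5088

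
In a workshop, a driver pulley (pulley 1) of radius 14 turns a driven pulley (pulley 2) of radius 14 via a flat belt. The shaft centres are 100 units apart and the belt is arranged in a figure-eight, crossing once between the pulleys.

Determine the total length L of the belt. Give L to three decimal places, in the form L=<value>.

crossed belt: β = asin((r1+r2)/C) = asin(28/100) = 16.2602°
wrap1 = wrap2 = π + 2β = 212.5204°
tangent length = C·cosβ = 96.0000
L = (r1+r2)·wrap + 2·C·cosβ = 28·3.7092 + 2·96.0000 = 295.8571

L=295.857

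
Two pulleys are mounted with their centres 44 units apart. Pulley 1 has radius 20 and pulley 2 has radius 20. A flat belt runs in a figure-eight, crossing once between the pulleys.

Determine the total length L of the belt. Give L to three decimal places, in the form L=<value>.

crossed belt: β = asin((r1+r2)/C) = asin(40/44) = 65.3800°
wrap1 = wrap2 = π + 2β = 310.7600°
tangent length = C·cosβ = 18.3303
L = (r1+r2)·wrap + 2·C·cosβ = 40·5.4238 + 2·18.3303 = 253.6120

L=253.612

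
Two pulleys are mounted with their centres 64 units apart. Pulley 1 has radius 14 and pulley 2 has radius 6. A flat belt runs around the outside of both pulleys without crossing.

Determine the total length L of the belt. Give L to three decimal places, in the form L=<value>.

open belt: β = asin((r2−r1)/C) = asin(-8/64) = -7.1808°
wrap1 = π − 2β = 194.3615°
wrap2 = π + 2β = 165.6385°
tangent length = C·cosβ = 63.4980
L = r1·wrap1 + r2·wrap2 + 2·C·cosβ = 14·3.3922 + 6·2.8909 + 2·63.4980 = 191.8332

L=191.833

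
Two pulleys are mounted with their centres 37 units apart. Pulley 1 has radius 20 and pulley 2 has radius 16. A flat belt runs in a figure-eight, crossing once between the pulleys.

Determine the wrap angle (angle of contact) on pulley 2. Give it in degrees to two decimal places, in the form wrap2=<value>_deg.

wrap2=333.30_deg

crossed belt: β = asin((r1+r2)/C) = asin(36/37) = 76.6488°
wrap1 = wrap2 = π + 2β = 333.2976°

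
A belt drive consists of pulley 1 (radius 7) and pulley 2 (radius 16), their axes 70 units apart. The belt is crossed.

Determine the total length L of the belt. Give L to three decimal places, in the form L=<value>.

crossed belt: β = asin((r1+r2)/C) = asin(23/70) = 19.1821°
wrap1 = wrap2 = π + 2β = 218.3642°
tangent length = C·cosβ = 66.1135
L = (r1+r2)·wrap + 2·C·cosβ = 23·3.8112 + 2·66.1135 = 219.8841

L=219.884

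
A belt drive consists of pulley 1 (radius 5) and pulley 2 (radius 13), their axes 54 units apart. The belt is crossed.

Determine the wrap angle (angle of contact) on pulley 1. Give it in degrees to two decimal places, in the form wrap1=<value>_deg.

crossed belt: β = asin((r1+r2)/C) = asin(18/54) = 19.4712°
wrap1 = wrap2 = π + 2β = 218.9424°

wrap1=218.94_deg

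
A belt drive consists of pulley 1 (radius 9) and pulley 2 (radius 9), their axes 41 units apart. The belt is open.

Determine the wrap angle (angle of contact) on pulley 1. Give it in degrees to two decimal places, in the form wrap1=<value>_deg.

open belt: β = asin((r2−r1)/C) = asin(0/41) = 0.0000°
wrap1 = π − 2β = 180.0000°
wrap2 = π + 2β = 180.0000°

wrap1=180.00_deg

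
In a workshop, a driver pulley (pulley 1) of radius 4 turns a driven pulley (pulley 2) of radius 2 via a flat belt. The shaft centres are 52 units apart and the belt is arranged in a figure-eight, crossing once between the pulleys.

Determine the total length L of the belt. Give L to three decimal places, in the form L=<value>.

L=123.543

crossed belt: β = asin((r1+r2)/C) = asin(6/52) = 6.6258°
wrap1 = wrap2 = π + 2β = 193.2516°
tangent length = C·cosβ = 51.6527
L = (r1+r2)·wrap + 2·C·cosβ = 6·3.3729 + 2·51.6527 = 123.5426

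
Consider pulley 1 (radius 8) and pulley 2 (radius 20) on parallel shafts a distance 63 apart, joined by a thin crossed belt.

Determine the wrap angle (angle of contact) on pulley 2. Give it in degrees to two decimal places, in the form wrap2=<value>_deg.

crossed belt: β = asin((r1+r2)/C) = asin(28/63) = 26.3878°
wrap1 = wrap2 = π + 2β = 232.7756°

wrap2=232.78_deg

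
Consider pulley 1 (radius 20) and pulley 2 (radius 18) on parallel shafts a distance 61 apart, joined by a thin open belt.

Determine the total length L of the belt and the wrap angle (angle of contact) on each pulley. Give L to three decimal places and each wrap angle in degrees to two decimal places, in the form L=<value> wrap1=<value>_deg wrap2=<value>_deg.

L=241.446 wrap1=183.76_deg wrap2=176.24_deg

open belt: β = asin((r2−r1)/C) = asin(-2/61) = -1.8789°
wrap1 = π − 2β = 183.7578°
wrap2 = π + 2β = 176.2422°
tangent length = C·cosβ = 60.9672
L = r1·wrap1 + r2·wrap2 + 2·C·cosβ = 20·3.2072 + 18·3.0760 + 2·60.9672 = 241.4461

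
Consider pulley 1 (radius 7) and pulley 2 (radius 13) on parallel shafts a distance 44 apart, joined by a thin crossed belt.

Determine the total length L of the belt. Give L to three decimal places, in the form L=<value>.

L=160.090

crossed belt: β = asin((r1+r2)/C) = asin(20/44) = 27.0357°
wrap1 = wrap2 = π + 2β = 234.0714°
tangent length = C·cosβ = 39.1918
L = (r1+r2)·wrap + 2·C·cosβ = 20·4.0853 + 2·39.1918 = 160.0900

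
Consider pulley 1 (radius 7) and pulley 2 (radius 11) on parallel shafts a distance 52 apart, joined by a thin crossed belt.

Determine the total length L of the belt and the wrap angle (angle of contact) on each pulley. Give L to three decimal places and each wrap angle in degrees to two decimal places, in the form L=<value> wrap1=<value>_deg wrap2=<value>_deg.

L=166.844 wrap1=220.50_deg wrap2=220.50_deg

crossed belt: β = asin((r1+r2)/C) = asin(18/52) = 20.2522°
wrap1 = wrap2 = π + 2β = 220.5045°
tangent length = C·cosβ = 48.7852
L = (r1+r2)·wrap + 2·C·cosβ = 18·3.8485 + 2·48.7852 = 166.8440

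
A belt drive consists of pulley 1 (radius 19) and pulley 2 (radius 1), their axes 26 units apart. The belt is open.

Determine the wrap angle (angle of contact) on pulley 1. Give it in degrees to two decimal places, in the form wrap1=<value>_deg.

wrap1=267.63_deg

open belt: β = asin((r2−r1)/C) = asin(-18/26) = -43.8131°
wrap1 = π − 2β = 267.6261°
wrap2 = π + 2β = 92.3739°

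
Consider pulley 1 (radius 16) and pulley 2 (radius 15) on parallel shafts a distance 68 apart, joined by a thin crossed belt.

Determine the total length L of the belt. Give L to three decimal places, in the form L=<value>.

crossed belt: β = asin((r1+r2)/C) = asin(31/68) = 27.1217°
wrap1 = wrap2 = π + 2β = 234.2434°
tangent length = C·cosβ = 60.5227
L = (r1+r2)·wrap + 2·C·cosβ = 31·4.0883 + 2·60.5227 = 247.7833

L=247.783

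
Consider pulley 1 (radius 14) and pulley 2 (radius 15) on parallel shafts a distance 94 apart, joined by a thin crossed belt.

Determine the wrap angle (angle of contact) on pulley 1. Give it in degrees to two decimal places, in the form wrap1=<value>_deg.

crossed belt: β = asin((r1+r2)/C) = asin(29/94) = 17.9695°
wrap1 = wrap2 = π + 2β = 215.9390°

wrap1=215.94_deg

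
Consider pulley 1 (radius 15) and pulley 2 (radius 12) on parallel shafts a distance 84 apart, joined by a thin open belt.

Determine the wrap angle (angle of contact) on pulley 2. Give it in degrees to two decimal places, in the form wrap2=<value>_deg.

open belt: β = asin((r2−r1)/C) = asin(-3/84) = -2.0467°
wrap1 = π − 2β = 184.0934°
wrap2 = π + 2β = 175.9066°

wrap2=175.91_deg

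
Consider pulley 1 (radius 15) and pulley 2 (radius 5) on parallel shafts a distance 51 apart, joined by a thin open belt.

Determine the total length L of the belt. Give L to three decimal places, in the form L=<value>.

open belt: β = asin((r2−r1)/C) = asin(-10/51) = -11.3077°
wrap1 = π − 2β = 202.6155°
wrap2 = π + 2β = 157.3845°
tangent length = C·cosβ = 50.0100
L = r1·wrap1 + r2·wrap2 + 2·C·cosβ = 15·3.5363 + 5·2.7469 + 2·50.0100 = 166.7990

L=166.799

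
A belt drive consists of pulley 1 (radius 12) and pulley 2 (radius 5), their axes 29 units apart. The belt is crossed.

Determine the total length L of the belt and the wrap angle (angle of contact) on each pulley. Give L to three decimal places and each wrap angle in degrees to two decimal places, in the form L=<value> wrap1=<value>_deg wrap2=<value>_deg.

crossed belt: β = asin((r1+r2)/C) = asin(17/29) = 35.8883°
wrap1 = wrap2 = π + 2β = 251.7766°
tangent length = C·cosβ = 23.4947
L = (r1+r2)·wrap + 2·C·cosβ = 17·4.3943 + 2·23.4947 = 121.6930

L=121.693 wrap1=251.78_deg wrap2=251.78_deg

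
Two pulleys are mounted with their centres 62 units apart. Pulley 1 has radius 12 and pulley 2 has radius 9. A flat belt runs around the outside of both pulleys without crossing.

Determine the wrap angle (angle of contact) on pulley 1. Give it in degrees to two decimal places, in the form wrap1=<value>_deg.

open belt: β = asin((r2−r1)/C) = asin(-3/62) = -2.7735°
wrap1 = π − 2β = 185.5469°
wrap2 = π + 2β = 174.4531°

wrap1=185.55_deg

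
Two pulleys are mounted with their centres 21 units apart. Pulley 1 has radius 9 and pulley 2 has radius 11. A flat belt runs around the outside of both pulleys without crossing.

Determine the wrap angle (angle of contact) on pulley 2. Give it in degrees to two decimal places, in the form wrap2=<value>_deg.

wrap2=190.93_deg

open belt: β = asin((r2−r1)/C) = asin(2/21) = 5.4650°
wrap1 = π − 2β = 169.0700°
wrap2 = π + 2β = 190.9300°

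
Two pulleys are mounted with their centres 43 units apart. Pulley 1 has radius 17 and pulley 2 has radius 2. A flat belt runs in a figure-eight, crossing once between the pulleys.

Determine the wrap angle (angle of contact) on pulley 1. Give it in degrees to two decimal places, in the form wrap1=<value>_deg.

wrap1=232.45_deg

crossed belt: β = asin((r1+r2)/C) = asin(19/43) = 26.2226°
wrap1 = wrap2 = π + 2β = 232.4453°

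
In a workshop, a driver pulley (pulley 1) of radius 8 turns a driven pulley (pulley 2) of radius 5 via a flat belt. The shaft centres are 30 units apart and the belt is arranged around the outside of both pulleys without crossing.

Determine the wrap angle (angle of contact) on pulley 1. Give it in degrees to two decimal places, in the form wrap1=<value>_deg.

open belt: β = asin((r2−r1)/C) = asin(-3/30) = -5.7392°
wrap1 = π − 2β = 191.4783°
wrap2 = π + 2β = 168.5217°

wrap1=191.48_deg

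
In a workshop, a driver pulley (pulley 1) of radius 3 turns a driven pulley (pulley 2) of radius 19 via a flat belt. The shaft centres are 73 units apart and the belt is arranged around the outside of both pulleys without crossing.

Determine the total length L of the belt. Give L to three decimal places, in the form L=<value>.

open belt: β = asin((r2−r1)/C) = asin(16/73) = 12.6608°
wrap1 = π − 2β = 154.6785°
wrap2 = π + 2β = 205.3215°
tangent length = C·cosβ = 71.2250
L = r1·wrap1 + r2·wrap2 + 2·C·cosβ = 3·2.6996 + 19·3.5835 + 2·71.2250 = 218.6361

L=218.636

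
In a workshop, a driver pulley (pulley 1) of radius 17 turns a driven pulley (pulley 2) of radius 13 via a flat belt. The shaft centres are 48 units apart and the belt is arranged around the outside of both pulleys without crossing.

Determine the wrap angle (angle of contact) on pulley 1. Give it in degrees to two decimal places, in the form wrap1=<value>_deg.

wrap1=189.56_deg

open belt: β = asin((r2−r1)/C) = asin(-4/48) = -4.7802°
wrap1 = π − 2β = 189.5604°
wrap2 = π + 2β = 170.4396°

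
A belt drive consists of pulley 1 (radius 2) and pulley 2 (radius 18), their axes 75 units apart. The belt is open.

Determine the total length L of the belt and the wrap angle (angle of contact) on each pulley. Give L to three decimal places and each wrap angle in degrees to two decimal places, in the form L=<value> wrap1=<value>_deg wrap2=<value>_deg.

L=216.258 wrap1=155.36_deg wrap2=204.64_deg

open belt: β = asin((r2−r1)/C) = asin(16/75) = 12.3178°
wrap1 = π − 2β = 155.3645°
wrap2 = π + 2β = 204.6355°
tangent length = C·cosβ = 73.2735
L = r1·wrap1 + r2·wrap2 + 2·C·cosβ = 2·2.7116 + 18·3.5716 + 2·73.2735 = 216.2583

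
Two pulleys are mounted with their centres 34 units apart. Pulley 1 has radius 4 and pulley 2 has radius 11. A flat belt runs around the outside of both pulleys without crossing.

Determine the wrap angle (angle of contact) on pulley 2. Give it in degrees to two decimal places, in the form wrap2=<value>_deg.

open belt: β = asin((r2−r1)/C) = asin(7/34) = 11.8812°
wrap1 = π − 2β = 156.2377°
wrap2 = π + 2β = 203.7623°

wrap2=203.76_deg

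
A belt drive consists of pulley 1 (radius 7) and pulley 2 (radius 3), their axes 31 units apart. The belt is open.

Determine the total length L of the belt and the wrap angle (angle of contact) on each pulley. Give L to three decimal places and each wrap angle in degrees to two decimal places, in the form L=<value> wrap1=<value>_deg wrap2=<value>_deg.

open belt: β = asin((r2−r1)/C) = asin(-4/31) = -7.4137°
wrap1 = π − 2β = 194.8273°
wrap2 = π + 2β = 165.1727°
tangent length = C·cosβ = 30.7409
L = r1·wrap1 + r2·wrap2 + 2·C·cosβ = 7·3.4004 + 3·2.8828 + 2·30.7409 = 93.9328

L=93.933 wrap1=194.83_deg wrap2=165.17_deg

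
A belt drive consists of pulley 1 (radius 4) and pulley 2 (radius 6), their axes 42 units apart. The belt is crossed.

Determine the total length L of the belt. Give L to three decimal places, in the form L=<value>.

crossed belt: β = asin((r1+r2)/C) = asin(10/42) = 13.7741°
wrap1 = wrap2 = π + 2β = 207.5483°
tangent length = C·cosβ = 40.7922
L = (r1+r2)·wrap + 2·C·cosβ = 10·3.6224 + 2·40.7922 = 117.8083

L=117.808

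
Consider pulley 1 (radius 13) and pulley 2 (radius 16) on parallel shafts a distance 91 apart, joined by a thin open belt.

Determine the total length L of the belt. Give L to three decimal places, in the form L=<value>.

open belt: β = asin((r2−r1)/C) = asin(3/91) = 1.8892°
wrap1 = π − 2β = 176.2216°
wrap2 = π + 2β = 183.7784°
tangent length = C·cosβ = 90.9505
L = r1·wrap1 + r2·wrap2 + 2·C·cosβ = 13·3.0756 + 16·3.2075 + 2·90.9505 = 273.2051

L=273.205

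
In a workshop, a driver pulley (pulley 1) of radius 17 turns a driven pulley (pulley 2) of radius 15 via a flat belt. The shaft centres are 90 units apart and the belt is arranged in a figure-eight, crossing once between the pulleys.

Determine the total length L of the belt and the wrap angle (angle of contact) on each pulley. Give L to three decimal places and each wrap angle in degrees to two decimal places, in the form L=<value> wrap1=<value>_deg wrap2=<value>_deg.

L=292.033 wrap1=221.65_deg wrap2=221.65_deg

crossed belt: β = asin((r1+r2)/C) = asin(32/90) = 20.8275°
wrap1 = wrap2 = π + 2β = 221.6550°
tangent length = C·cosβ = 84.1190
L = (r1+r2)·wrap + 2·C·cosβ = 32·3.8686 + 2·84.1190 = 292.0334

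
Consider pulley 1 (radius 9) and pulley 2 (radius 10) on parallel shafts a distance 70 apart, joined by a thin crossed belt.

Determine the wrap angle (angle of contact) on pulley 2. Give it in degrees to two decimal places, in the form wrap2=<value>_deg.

wrap2=211.50_deg

crossed belt: β = asin((r1+r2)/C) = asin(19/70) = 15.7493°
wrap1 = wrap2 = π + 2β = 211.4986°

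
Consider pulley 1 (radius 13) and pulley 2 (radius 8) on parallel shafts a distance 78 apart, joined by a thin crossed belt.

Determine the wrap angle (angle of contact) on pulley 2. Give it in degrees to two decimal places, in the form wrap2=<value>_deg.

crossed belt: β = asin((r1+r2)/C) = asin(21/78) = 15.6185°
wrap1 = wrap2 = π + 2β = 211.2370°

wrap2=211.24_deg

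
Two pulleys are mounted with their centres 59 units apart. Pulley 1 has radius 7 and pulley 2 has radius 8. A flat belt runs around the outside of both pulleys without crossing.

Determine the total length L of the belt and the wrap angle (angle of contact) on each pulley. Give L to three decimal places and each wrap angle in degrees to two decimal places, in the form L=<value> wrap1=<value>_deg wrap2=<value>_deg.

L=165.141 wrap1=178.06_deg wrap2=181.94_deg

open belt: β = asin((r2−r1)/C) = asin(1/59) = 0.9712°
wrap1 = π − 2β = 178.0577°
wrap2 = π + 2β = 181.9423°
tangent length = C·cosβ = 58.9915
L = r1·wrap1 + r2·wrap2 + 2·C·cosβ = 7·3.1077 + 8·3.1755 + 2·58.9915 = 165.1408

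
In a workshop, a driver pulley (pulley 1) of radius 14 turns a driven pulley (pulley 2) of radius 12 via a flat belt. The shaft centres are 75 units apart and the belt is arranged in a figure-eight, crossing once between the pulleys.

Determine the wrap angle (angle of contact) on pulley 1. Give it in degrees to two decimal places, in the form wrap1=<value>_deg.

wrap1=220.57_deg

crossed belt: β = asin((r1+r2)/C) = asin(26/75) = 20.2836°
wrap1 = wrap2 = π + 2β = 220.5671°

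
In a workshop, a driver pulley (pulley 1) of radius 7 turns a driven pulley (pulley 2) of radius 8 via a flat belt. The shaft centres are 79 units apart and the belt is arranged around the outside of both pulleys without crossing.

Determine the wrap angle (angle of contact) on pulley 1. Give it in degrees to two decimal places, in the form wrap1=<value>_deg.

wrap1=178.55_deg

open belt: β = asin((r2−r1)/C) = asin(1/79) = 0.7253°
wrap1 = π − 2β = 178.5494°
wrap2 = π + 2β = 181.4506°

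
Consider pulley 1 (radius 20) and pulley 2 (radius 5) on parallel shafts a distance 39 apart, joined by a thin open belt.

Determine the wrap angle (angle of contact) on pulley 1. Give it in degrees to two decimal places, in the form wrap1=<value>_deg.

open belt: β = asin((r2−r1)/C) = asin(-15/39) = -22.6199°
wrap1 = π − 2β = 225.2397°
wrap2 = π + 2β = 134.7603°

wrap1=225.24_deg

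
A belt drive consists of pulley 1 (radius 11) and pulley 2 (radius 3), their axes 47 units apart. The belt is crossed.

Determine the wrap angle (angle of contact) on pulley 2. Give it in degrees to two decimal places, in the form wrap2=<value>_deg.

crossed belt: β = asin((r1+r2)/C) = asin(14/47) = 17.3299°
wrap1 = wrap2 = π + 2β = 214.6597°

wrap2=214.66_deg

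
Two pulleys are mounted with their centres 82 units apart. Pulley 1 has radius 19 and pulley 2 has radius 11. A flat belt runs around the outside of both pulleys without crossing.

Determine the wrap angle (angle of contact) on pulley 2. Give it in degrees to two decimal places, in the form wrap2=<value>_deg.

open belt: β = asin((r2−r1)/C) = asin(-8/82) = -5.5987°
wrap1 = π − 2β = 191.1975°
wrap2 = π + 2β = 168.8025°

wrap2=168.80_deg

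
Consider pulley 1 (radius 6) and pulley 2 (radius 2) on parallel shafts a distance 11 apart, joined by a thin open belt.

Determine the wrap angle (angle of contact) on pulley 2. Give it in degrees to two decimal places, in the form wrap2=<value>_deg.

wrap2=137.35_deg

open belt: β = asin((r2−r1)/C) = asin(-4/11) = -21.3237°
wrap1 = π − 2β = 222.6474°
wrap2 = π + 2β = 137.3526°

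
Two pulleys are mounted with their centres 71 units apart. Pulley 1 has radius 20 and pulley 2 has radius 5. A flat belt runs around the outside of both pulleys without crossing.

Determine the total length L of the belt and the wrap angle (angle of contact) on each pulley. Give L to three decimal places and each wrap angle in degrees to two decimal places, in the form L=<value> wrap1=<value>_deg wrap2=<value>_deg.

open belt: β = asin((r2−r1)/C) = asin(-15/71) = -12.1966°
wrap1 = π − 2β = 204.3933°
wrap2 = π + 2β = 155.6067°
tangent length = C·cosβ = 69.3974
L = r1·wrap1 + r2·wrap2 + 2·C·cosβ = 20·3.5673 + 5·2.7158 + 2·69.3974 = 223.7208

L=223.721 wrap1=204.39_deg wrap2=155.61_deg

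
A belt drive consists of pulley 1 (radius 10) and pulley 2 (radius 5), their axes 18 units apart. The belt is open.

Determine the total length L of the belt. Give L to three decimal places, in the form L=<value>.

open belt: β = asin((r2−r1)/C) = asin(-5/18) = -16.1276°
wrap1 = π − 2β = 212.2552°
wrap2 = π + 2β = 147.7448°
tangent length = C·cosβ = 17.2916
L = r1·wrap1 + r2·wrap2 + 2·C·cosβ = 10·3.7046 + 5·2.5786 + 2·17.2916 = 84.5219

L=84.522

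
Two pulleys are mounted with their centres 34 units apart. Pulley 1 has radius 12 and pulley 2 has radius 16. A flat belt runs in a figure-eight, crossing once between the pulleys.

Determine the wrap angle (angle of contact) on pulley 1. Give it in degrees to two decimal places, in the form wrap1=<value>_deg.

wrap1=290.88_deg

crossed belt: β = asin((r1+r2)/C) = asin(28/34) = 55.4397°
wrap1 = wrap2 = π + 2β = 290.8794°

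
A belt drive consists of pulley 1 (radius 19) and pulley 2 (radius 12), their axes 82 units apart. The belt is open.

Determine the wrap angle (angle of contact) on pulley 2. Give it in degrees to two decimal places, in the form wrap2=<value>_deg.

open belt: β = asin((r2−r1)/C) = asin(-7/82) = -4.8971°
wrap1 = π − 2β = 189.7941°
wrap2 = π + 2β = 170.2059°

wrap2=170.21_deg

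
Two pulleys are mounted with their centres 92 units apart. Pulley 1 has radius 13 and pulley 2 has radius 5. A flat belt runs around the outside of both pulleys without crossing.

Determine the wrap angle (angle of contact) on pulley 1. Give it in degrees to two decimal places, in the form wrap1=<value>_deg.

open belt: β = asin((r2−r1)/C) = asin(-8/92) = -4.9885°
wrap1 = π − 2β = 189.9771°
wrap2 = π + 2β = 170.0229°

wrap1=189.98_deg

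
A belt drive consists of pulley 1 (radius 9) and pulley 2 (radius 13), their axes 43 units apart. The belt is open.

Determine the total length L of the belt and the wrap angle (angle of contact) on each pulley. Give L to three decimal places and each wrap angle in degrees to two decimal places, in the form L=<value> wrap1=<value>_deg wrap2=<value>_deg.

L=155.487 wrap1=169.32_deg wrap2=190.68_deg

open belt: β = asin((r2−r1)/C) = asin(4/43) = 5.3376°
wrap1 = π − 2β = 169.3249°
wrap2 = π + 2β = 190.6751°
tangent length = C·cosβ = 42.8135
L = r1·wrap1 + r2·wrap2 + 2·C·cosβ = 9·2.9553 + 13·3.3279 + 2·42.8135 = 155.4874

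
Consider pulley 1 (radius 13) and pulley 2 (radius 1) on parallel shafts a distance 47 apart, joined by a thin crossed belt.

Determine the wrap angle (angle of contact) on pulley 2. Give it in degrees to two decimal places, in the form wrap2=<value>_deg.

crossed belt: β = asin((r1+r2)/C) = asin(14/47) = 17.3299°
wrap1 = wrap2 = π + 2β = 214.6597°

wrap2=214.66_deg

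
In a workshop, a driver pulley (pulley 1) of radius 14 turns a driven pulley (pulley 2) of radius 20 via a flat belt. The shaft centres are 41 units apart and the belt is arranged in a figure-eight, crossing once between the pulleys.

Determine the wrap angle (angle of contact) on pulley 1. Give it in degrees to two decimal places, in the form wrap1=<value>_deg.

crossed belt: β = asin((r1+r2)/C) = asin(34/41) = 56.0236°
wrap1 = wrap2 = π + 2β = 292.0473°

wrap1=292.05_deg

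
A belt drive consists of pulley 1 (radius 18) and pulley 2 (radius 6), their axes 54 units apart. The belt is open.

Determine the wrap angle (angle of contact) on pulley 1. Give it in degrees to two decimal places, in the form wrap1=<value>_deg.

open belt: β = asin((r2−r1)/C) = asin(-12/54) = -12.8396°
wrap1 = π − 2β = 205.6792°
wrap2 = π + 2β = 154.3208°

wrap1=205.68_deg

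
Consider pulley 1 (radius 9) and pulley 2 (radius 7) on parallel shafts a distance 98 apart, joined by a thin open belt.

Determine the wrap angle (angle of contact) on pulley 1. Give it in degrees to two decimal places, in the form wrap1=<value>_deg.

open belt: β = asin((r2−r1)/C) = asin(-2/98) = -1.1694°
wrap1 = π − 2β = 182.3388°
wrap2 = π + 2β = 177.6612°

wrap1=182.34_deg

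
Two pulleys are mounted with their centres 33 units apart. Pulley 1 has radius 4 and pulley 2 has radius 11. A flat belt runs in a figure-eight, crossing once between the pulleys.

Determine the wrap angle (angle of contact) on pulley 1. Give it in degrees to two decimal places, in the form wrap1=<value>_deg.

wrap1=234.07_deg

crossed belt: β = asin((r1+r2)/C) = asin(15/33) = 27.0357°
wrap1 = wrap2 = π + 2β = 234.0714°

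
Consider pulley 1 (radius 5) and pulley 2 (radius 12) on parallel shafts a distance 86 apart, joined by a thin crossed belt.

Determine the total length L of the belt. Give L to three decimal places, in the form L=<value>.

L=228.779

crossed belt: β = asin((r1+r2)/C) = asin(17/86) = 11.4010°
wrap1 = wrap2 = π + 2β = 202.8020°
tangent length = C·cosβ = 84.3030
L = (r1+r2)·wrap + 2·C·cosβ = 17·3.5396 + 2·84.3030 = 228.7786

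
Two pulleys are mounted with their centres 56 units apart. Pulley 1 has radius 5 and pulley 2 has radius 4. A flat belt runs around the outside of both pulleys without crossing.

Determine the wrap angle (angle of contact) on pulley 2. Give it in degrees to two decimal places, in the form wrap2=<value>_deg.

open belt: β = asin((r2−r1)/C) = asin(-1/56) = -1.0232°
wrap1 = π − 2β = 182.0464°
wrap2 = π + 2β = 177.9536°

wrap2=177.95_deg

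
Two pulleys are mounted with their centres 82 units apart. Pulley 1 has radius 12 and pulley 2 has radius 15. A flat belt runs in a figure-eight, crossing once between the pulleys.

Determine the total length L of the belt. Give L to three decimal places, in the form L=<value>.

crossed belt: β = asin((r1+r2)/C) = asin(27/82) = 19.2244°
wrap1 = wrap2 = π + 2β = 218.4487°
tangent length = C·cosβ = 77.4274
L = (r1+r2)·wrap + 2·C·cosβ = 27·3.8126 + 2·77.4274 = 257.7963

L=257.796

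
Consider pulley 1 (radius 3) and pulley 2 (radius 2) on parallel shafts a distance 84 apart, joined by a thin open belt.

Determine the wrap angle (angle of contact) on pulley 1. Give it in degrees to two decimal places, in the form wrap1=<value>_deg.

wrap1=181.36_deg

open belt: β = asin((r2−r1)/C) = asin(-1/84) = -0.6821°
wrap1 = π − 2β = 181.3642°
wrap2 = π + 2β = 178.6358°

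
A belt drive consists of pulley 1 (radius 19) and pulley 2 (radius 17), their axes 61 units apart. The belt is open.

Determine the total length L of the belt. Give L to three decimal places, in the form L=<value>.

L=235.163

open belt: β = asin((r2−r1)/C) = asin(-2/61) = -1.8789°
wrap1 = π − 2β = 183.7578°
wrap2 = π + 2β = 176.2422°
tangent length = C·cosβ = 60.9672
L = r1·wrap1 + r2·wrap2 + 2·C·cosβ = 19·3.2072 + 17·3.0760 + 2·60.9672 = 235.1629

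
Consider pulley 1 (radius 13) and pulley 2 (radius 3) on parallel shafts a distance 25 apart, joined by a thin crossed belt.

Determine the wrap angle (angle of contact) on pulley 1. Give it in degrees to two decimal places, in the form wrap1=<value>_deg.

wrap1=259.58_deg

crossed belt: β = asin((r1+r2)/C) = asin(16/25) = 39.7918°
wrap1 = wrap2 = π + 2β = 259.5836°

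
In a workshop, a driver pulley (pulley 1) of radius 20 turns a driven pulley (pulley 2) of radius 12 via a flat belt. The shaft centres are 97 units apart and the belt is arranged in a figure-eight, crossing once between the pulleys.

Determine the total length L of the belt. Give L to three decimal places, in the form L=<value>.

crossed belt: β = asin((r1+r2)/C) = asin(32/97) = 19.2625°
wrap1 = wrap2 = π + 2β = 218.5250°
tangent length = C·cosβ = 91.5696
L = (r1+r2)·wrap + 2·C·cosβ = 32·3.8140 + 2·91.5696 = 305.1867

L=305.187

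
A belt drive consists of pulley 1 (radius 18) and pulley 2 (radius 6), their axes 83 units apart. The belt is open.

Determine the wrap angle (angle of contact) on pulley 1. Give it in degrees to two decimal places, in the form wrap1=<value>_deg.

open belt: β = asin((r2−r1)/C) = asin(-12/83) = -8.3129°
wrap1 = π − 2β = 196.6257°
wrap2 = π + 2β = 163.3743°

wrap1=196.63_deg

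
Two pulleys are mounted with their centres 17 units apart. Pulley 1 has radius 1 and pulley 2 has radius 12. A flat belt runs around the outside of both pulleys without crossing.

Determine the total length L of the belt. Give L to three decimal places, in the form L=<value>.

L=82.246

open belt: β = asin((r2−r1)/C) = asin(11/17) = 40.3202°
wrap1 = π − 2β = 99.3596°
wrap2 = π + 2β = 260.6404°
tangent length = C·cosβ = 12.9615
L = r1·wrap1 + r2·wrap2 + 2·C·cosβ = 1·1.7342 + 12·4.5490 + 2·12.9615 = 82.2455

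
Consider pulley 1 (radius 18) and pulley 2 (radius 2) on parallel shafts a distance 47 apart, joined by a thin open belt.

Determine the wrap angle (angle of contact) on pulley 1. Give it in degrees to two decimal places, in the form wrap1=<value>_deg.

wrap1=219.81_deg

open belt: β = asin((r2−r1)/C) = asin(-16/47) = -19.9028°
wrap1 = π − 2β = 219.8056°
wrap2 = π + 2β = 140.1944°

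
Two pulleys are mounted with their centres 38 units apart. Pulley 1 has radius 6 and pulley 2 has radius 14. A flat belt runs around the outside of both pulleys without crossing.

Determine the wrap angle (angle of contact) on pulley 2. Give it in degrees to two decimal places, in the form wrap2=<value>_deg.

open belt: β = asin((r2−r1)/C) = asin(8/38) = 12.1532°
wrap1 = π − 2β = 155.6936°
wrap2 = π + 2β = 204.3064°

wrap2=204.31_deg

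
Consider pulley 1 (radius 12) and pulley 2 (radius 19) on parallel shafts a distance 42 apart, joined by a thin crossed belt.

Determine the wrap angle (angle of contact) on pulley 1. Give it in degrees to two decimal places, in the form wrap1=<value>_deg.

crossed belt: β = asin((r1+r2)/C) = asin(31/42) = 47.5694°
wrap1 = wrap2 = π + 2β = 275.1388°

wrap1=275.14_deg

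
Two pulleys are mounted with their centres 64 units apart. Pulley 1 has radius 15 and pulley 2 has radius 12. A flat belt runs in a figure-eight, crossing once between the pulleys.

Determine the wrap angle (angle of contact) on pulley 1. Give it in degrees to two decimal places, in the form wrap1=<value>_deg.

crossed belt: β = asin((r1+r2)/C) = asin(27/64) = 24.9530°
wrap1 = wrap2 = π + 2β = 229.9060°

wrap1=229.91_deg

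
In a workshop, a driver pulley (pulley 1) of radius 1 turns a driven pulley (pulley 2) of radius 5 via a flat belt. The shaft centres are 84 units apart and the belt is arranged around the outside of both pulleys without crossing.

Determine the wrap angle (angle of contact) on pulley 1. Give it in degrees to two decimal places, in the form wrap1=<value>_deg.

open belt: β = asin((r2−r1)/C) = asin(4/84) = 2.7294°
wrap1 = π − 2β = 174.5412°
wrap2 = π + 2β = 185.4588°

wrap1=174.54_deg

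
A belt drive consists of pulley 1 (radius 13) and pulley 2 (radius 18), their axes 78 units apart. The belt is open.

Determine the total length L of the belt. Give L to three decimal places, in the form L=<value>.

open belt: β = asin((r2−r1)/C) = asin(5/78) = 3.6753°
wrap1 = π − 2β = 172.6493°
wrap2 = π + 2β = 187.3507°
tangent length = C·cosβ = 77.8396
L = r1·wrap1 + r2·wrap2 + 2·C·cosβ = 13·3.0133 + 18·3.2699 + 2·77.8396 = 253.7100

L=253.710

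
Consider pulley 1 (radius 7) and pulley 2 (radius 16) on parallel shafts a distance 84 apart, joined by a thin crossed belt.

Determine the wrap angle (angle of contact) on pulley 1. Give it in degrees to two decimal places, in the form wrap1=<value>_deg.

crossed belt: β = asin((r1+r2)/C) = asin(23/84) = 15.8911°
wrap1 = wrap2 = π + 2β = 211.7822°

wrap1=211.78_deg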